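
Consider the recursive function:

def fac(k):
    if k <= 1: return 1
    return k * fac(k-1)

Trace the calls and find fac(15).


fac(15)
= 15 * fac(14)
= 15 * 14 * fac(13)
= 15 * 14 * 13 * fac(12)
= 15 * 14 * 13 * 12 * fac(11)
= 15 * 14 * 13 * 12 * 11 * fac(10)
= 15 * 14 * 13 * 12 * 11 * 10 * fac(9)
= 15 * 14 * 13 * 12 * 11 * 10 * 9 * fac(8)
= 15 * 14 * 13 * 12 * 11 * 10 * 9 * 8 * fac(7)
= 15 * 14 * 13 * 12 * 11 * 10 * 9 * 8 * 7 * fac(6)
= 15 * 14 * 13 * 12 * 11 * 10 * 9 * 8 * 7 * 6 * fac(5)
= 15 * 14 * 13 * 12 * 11 * 10 * 9 * 8 * 7 * 6 * 5 * fac(4)
= 15 * 14 * 13 * 12 * 11 * 10 * 9 * 8 * 7 * 6 * 5 * 4 * fac(3)
= 15 * 14 * 13 * 12 * 11 * 10 * 9 * 8 * 7 * 6 * 5 * 4 * 3 * fac(2)
= 15 * 14 * 13 * 12 * 11 * 10 * 9 * 8 * 7 * 6 * 5 * 4 * 3 * 2 * fac(1)
= 15 * 14 * 13 * 12 * 11 * 10 * 9 * 8 * 7 * 6 * 5 * 4 * 3 * 2 * 1
= 1307674368000

1307674368000


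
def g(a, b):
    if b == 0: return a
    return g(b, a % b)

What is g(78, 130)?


g(78, 130) = g(130, 78)
g(130, 78) = g(78, 52)
g(78, 52) = g(52, 26)
g(52, 26) = g(26, 0)
g(26, 0) = 26  (base case)

26


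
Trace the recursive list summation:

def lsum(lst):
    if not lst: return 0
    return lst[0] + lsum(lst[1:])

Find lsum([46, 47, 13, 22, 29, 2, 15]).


lsum([46, 47, 13, 22, 29, 2, 15]) = 46 + lsum([47, 13, 22, 29, 2, 15])
lsum([47, 13, 22, 29, 2, 15]) = 47 + lsum([13, 22, 29, 2, 15])
lsum([13, 22, 29, 2, 15]) = 13 + lsum([22, 29, 2, 15])
lsum([22, 29, 2, 15]) = 22 + lsum([29, 2, 15])
lsum([29, 2, 15]) = 29 + lsum([2, 15])
lsum([2, 15]) = 2 + lsum([15])
lsum([15]) = 15 + lsum([])
lsum([]) = 0  (base case)
Total: 46 + 47 + 13 + 22 + 29 + 2 + 15 + 0 = 174

174


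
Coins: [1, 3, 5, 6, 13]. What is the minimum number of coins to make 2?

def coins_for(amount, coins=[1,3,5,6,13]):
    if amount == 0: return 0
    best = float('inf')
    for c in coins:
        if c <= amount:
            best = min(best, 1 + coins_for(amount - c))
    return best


Building up with DP:
coins_for(0) = 0
coins_for(1) = min(1+coins_for(0)=1+0=1) = 1
coins_for(2) = min(1+coins_for(1)=1+1=2) = 2

2


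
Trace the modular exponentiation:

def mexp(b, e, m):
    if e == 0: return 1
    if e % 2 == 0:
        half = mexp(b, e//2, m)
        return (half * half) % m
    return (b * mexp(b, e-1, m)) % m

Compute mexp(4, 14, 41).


mexp(4, 14, 41): e is even, compute mexp(4, 7, 41)
  mexp(4, 7, 41): e is odd, compute mexp(4, 6, 41)
    mexp(4, 6, 41): e is even, compute mexp(4, 3, 41)
      mexp(4, 3, 41): e is odd, compute mexp(4, 2, 41)
        mexp(4, 2, 41): e is even, compute mexp(4, 1, 41)
          mexp(4, 1, 41): e is odd, compute mexp(4, 0, 41)
          mexp(4, 0, 41) = 1
          (4 * 1) % 41 = 4
        half=4, (4*4) % 41 = 16
      (4 * 16) % 41 = 23
    half=23, (23*23) % 41 = 37
  (4 * 37) % 41 = 25
half=25, (25*25) % 41 = 10

10


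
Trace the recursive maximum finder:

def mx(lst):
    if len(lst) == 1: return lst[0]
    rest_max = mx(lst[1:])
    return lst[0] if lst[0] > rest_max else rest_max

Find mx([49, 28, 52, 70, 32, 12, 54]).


mx([49, 28, 52, 70, 32, 12, 54]): compare 49 with mx([28, 52, 70, 32, 12, 54])
mx([28, 52, 70, 32, 12, 54]): compare 28 with mx([52, 70, 32, 12, 54])
mx([52, 70, 32, 12, 54]): compare 52 with mx([70, 32, 12, 54])
mx([70, 32, 12, 54]): compare 70 with mx([32, 12, 54])
mx([32, 12, 54]): compare 32 with mx([12, 54])
mx([12, 54]): compare 12 with mx([54])
mx([54]) = 54  (base case)
Compare 12 with 54 -> 54
Compare 32 with 54 -> 54
Compare 70 with 54 -> 70
Compare 52 with 70 -> 70
Compare 28 with 70 -> 70
Compare 49 with 70 -> 70

70


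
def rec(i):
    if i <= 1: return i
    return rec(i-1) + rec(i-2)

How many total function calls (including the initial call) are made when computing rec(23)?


Let C(n) = total calls for rec(n)
C(0) = 1, C(1) = 1
C(2) = 1 + C(1) + C(0) = 1 + 1 + 1 = 3
C(3) = 1 + C(2) + C(1) = 1 + 3 + 1 = 5
C(4) = 1 + C(3) + C(2) = 1 + 5 + 3 = 9
C(5) = 1 + C(4) + C(3) = 1 + 9 + 5 = 15
C(6) = 1 + C(5) + C(4) = 1 + 15 + 9 = 25
C(7) = 1 + C(6) + C(5) = 1 + 25 + 15 = 41
C(8) = 1 + C(7) + C(6) = 1 + 41 + 25 = 67
C(9) = 1 + C(8) + C(7) = 1 + 67 + 41 = 109
C(10) = 1 + C(9) + C(8) = 1 + 109 + 67 = 177
C(11) = 1 + C(10) + C(9) = 1 + 177 + 109 = 287
C(12) = 1 + C(11) + C(10) = 1 + 287 + 177 = 465
C(13) = 1 + C(12) + C(11) = 1 + 465 + 287 = 753
C(14) = 1 + C(13) + C(12) = 1 + 753 + 465 = 1219
C(15) = 1 + C(14) + C(13) = 1 + 1219 + 753 = 1973
C(16) = 1 + C(15) + C(14) = 1 + 1973 + 1219 = 3193
C(17) = 1 + C(16) + C(15) = 1 + 3193 + 1973 = 5167
C(18) = 1 + C(17) + C(16) = 1 + 5167 + 3193 = 8361
C(19) = 1 + C(18) + C(17) = 1 + 8361 + 5167 = 13529
C(20) = 1 + C(19) + C(18) = 1 + 13529 + 8361 = 21891
C(21) = 1 + C(20) + C(19) = 1 + 21891 + 13529 = 35421
C(22) = 1 + C(21) + C(20) = 1 + 35421 + 21891 = 57313
C(23) = 1 + C(22) + C(21) = 1 + 57313 + 35421 = 92735

92735


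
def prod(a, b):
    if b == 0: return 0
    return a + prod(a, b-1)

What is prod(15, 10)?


prod(15, 10) = 15 + prod(15, 9)
prod(15, 9) = 15 + prod(15, 8)
prod(15, 8) = 15 + prod(15, 7)
prod(15, 7) = 15 + prod(15, 6)
prod(15, 6) = 15 + prod(15, 5)
prod(15, 5) = 15 + prod(15, 4)
prod(15, 4) = 15 + prod(15, 3)
prod(15, 3) = 15 + prod(15, 2)
prod(15, 2) = 15 + prod(15, 1)
prod(15, 1) = 15 + prod(15, 0)
prod(15, 0) = 0  (base case)
Total: 15 + 15 + 15 + 15 + 15 + 15 + 15 + 15 + 15 + 15 + 0 = 150

150


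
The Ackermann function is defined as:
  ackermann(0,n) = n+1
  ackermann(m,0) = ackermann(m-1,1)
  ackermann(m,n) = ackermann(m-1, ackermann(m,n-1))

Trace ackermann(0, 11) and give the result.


ackermann(0, 11) = 12
Result: ackermann(0, 11) = 12

12


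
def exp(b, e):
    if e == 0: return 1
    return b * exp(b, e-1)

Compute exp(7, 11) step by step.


exp(7, 11)
= 7 * exp(7, 10)
= 7 * 7 * exp(7, 9)
= 7 * 7 * 7 * exp(7, 8)
= 7 * 7 * 7 * 7 * exp(7, 7)
= 7 * 7 * 7 * 7 * 7 * exp(7, 6)
= 7 * 7 * 7 * 7 * 7 * 7 * exp(7, 5)
= 7 * 7 * 7 * 7 * 7 * 7 * 7 * exp(7, 4)
= 7 * 7 * 7 * 7 * 7 * 7 * 7 * 7 * exp(7, 3)
= 7 * 7 * 7 * 7 * 7 * 7 * 7 * 7 * 7 * exp(7, 2)
= 7 * 7 * 7 * 7 * 7 * 7 * 7 * 7 * 7 * 7 * exp(7, 1)
= 7 * 7 * 7 * 7 * 7 * 7 * 7 * 7 * 7 * 7 * 7 * exp(7, 0)
= 7 * 7 * 7 * 7 * 7 * 7 * 7 * 7 * 7 * 7 * 7 * 1
= 1977326743

1977326743


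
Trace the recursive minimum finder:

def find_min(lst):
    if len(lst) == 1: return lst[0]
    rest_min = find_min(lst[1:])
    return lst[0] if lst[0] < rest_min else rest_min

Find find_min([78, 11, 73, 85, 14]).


find_min([78, 11, 73, 85, 14]): compare 78 with find_min([11, 73, 85, 14])
find_min([11, 73, 85, 14]): compare 11 with find_min([73, 85, 14])
find_min([73, 85, 14]): compare 73 with find_min([85, 14])
find_min([85, 14]): compare 85 with find_min([14])
find_min([14]) = 14  (base case)
Compare 85 with 14 -> 14
Compare 73 with 14 -> 14
Compare 11 with 14 -> 11
Compare 78 with 11 -> 11

11


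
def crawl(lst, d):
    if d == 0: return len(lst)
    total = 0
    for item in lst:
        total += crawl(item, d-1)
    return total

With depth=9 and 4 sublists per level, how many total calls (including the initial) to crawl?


At depth 0 (root): 1 call
At depth 1: each of 1 parents calls crawl on 4 children = 4 calls
At depth 2: each of 4 parents calls crawl on 4 children = 16 calls
At depth 3: each of 16 parents calls crawl on 4 children = 64 calls
At depth 4: each of 64 parents calls crawl on 4 children = 256 calls
At depth 5: each of 256 parents calls crawl on 4 children = 1024 calls
At depth 6: each of 1024 parents calls crawl on 4 children = 4096 calls
At depth 7: each of 4096 parents calls crawl on 4 children = 16384 calls
At depth 8: each of 16384 parents calls crawl on 4 children = 65536 calls
At depth 9: each of 65536 parents calls crawl on 4 children = 262144 calls
Total: 1 + 4 + 16 + 64 + 256 + 1024 + 4096 + 16384 + 65536 + 262144 = 349525

349525


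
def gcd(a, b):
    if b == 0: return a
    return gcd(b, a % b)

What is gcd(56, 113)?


gcd(56, 113) = gcd(113, 56)
gcd(113, 56) = gcd(56, 1)
gcd(56, 1) = gcd(1, 0)
gcd(1, 0) = 1  (base case)

1


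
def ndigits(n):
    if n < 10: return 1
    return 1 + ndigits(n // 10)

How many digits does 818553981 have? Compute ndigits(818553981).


ndigits(818553981) = 1 + ndigits(81855398)
ndigits(81855398) = 1 + ndigits(8185539)
ndigits(8185539) = 1 + ndigits(818553)
ndigits(818553) = 1 + ndigits(81855)
ndigits(81855) = 1 + ndigits(8185)
ndigits(8185) = 1 + ndigits(818)
ndigits(818) = 1 + ndigits(81)
ndigits(81) = 1 + ndigits(8)
ndigits(8) = 1  (base case: 8 < 10)
Unwinding: 1 + 1 + 1 + 1 + 1 + 1 + 1 + 1 + 1 = 9

9


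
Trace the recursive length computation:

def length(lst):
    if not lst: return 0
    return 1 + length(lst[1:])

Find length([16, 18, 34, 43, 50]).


length([16, 18, 34, 43, 50]) = 1 + length([18, 34, 43, 50])
length([18, 34, 43, 50]) = 1 + length([34, 43, 50])
length([34, 43, 50]) = 1 + length([43, 50])
length([43, 50]) = 1 + length([50])
length([50]) = 1 + length([])
length([]) = 0  (base case)
Unwinding: 1 + 1 + 1 + 1 + 1 + 0 = 5

5


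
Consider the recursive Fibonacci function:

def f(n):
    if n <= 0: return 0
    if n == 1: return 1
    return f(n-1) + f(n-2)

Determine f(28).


Computing f(28) bottom-up:
f(0) = 0
f(1) = 1
f(2) = f(1) + f(0) = 1 + 0 = 1
f(3) = f(2) + f(1) = 1 + 1 = 2
f(4) = f(3) + f(2) = 2 + 1 = 3
f(5) = f(4) + f(3) = 3 + 2 = 5
f(6) = f(5) + f(4) = 5 + 3 = 8
f(7) = f(6) + f(5) = 8 + 5 = 13
f(8) = f(7) + f(6) = 13 + 8 = 21
f(9) = f(8) + f(7) = 21 + 13 = 34
f(10) = f(9) + f(8) = 34 + 21 = 55
f(11) = f(10) + f(9) = 55 + 34 = 89
f(12) = f(11) + f(10) = 89 + 55 = 144
f(13) = f(12) + f(11) = 144 + 89 = 233
f(14) = f(13) + f(12) = 233 + 144 = 377
f(15) = f(14) + f(13) = 377 + 233 = 610
f(16) = f(15) + f(14) = 610 + 377 = 987
f(17) = f(16) + f(15) = 987 + 610 = 1597
f(18) = f(17) + f(16) = 1597 + 987 = 2584
f(19) = f(18) + f(17) = 2584 + 1597 = 4181
f(20) = f(19) + f(18) = 4181 + 2584 = 6765
f(21) = f(20) + f(19) = 6765 + 4181 = 10946
f(22) = f(21) + f(20) = 10946 + 6765 = 17711
f(23) = f(22) + f(21) = 17711 + 10946 = 28657
f(24) = f(23) + f(22) = 28657 + 17711 = 46368
f(25) = f(24) + f(23) = 46368 + 28657 = 75025
f(26) = f(25) + f(24) = 75025 + 46368 = 121393
f(27) = f(26) + f(25) = 121393 + 75025 = 196418
f(28) = f(27) + f(26) = 196418 + 121393 = 317811

317811


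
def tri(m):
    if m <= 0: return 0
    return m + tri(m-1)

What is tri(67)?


tri(67)
= 67 + 66 + 65 + 64 + 63 + 62 + 61 + 60 + 59 + 58 + 57 + 56 + 55 + 54 + 53 + 52 + 51 + 50 + 49 + 48 + 47 + 46 + 45 + 44 + 43 + 42 + 41 + 40 + 39 + 38 + 37 + 36 + 35 + 34 + 33 + 32 + 31 + 30 + 29 + 28 + 27 + 26 + 25 + 24 + 23 + 22 + 21 + 20 + 19 + 18 + 17 + 16 + 15 + 14 + 13 + 12 + 11 + 10 + 9 + 8 + 7 + 6 + 5 + 4 + 3 + 2 + 1 + tri(0)
= 67 + 66 + 65 + 64 + 63 + 62 + 61 + 60 + 59 + 58 + 57 + 56 + 55 + 54 + 53 + 52 + 51 + 50 + 49 + 48 + 47 + 46 + 45 + 44 + 43 + 42 + 41 + 40 + 39 + 38 + 37 + 36 + 35 + 34 + 33 + 32 + 31 + 30 + 29 + 28 + 27 + 26 + 25 + 24 + 23 + 22 + 21 + 20 + 19 + 18 + 17 + 16 + 15 + 14 + 13 + 12 + 11 + 10 + 9 + 8 + 7 + 6 + 5 + 4 + 3 + 2 + 1 + 0
= 2278

2278


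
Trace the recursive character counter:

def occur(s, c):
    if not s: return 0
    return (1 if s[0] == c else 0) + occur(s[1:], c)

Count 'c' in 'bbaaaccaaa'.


s[0]='b' != 'c' -> 0
s[0]='b' != 'c' -> 0
s[0]='a' != 'c' -> 0
s[0]='a' != 'c' -> 0
s[0]='a' != 'c' -> 0
s[0]='c' == 'c' -> 1
s[0]='c' == 'c' -> 1
s[0]='a' != 'c' -> 0
s[0]='a' != 'c' -> 0
s[0]='a' != 'c' -> 0
Sum: 0 + 0 + 0 + 0 + 0 + 1 + 1 + 0 + 0 + 0 = 2

2


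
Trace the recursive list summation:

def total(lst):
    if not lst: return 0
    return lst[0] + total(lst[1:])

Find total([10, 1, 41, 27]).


total([10, 1, 41, 27]) = 10 + total([1, 41, 27])
total([1, 41, 27]) = 1 + total([41, 27])
total([41, 27]) = 41 + total([27])
total([27]) = 27 + total([])
total([]) = 0  (base case)
Total: 10 + 1 + 41 + 27 + 0 = 79

79


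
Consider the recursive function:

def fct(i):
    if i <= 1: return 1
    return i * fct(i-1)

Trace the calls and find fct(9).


fct(9)
= 9 * fct(8)
= 9 * 8 * fct(7)
= 9 * 8 * 7 * fct(6)
= 9 * 8 * 7 * 6 * fct(5)
= 9 * 8 * 7 * 6 * 5 * fct(4)
= 9 * 8 * 7 * 6 * 5 * 4 * fct(3)
= 9 * 8 * 7 * 6 * 5 * 4 * 3 * fct(2)
= 9 * 8 * 7 * 6 * 5 * 4 * 3 * 2 * fct(1)
= 9 * 8 * 7 * 6 * 5 * 4 * 3 * 2 * 1
= 362880

362880


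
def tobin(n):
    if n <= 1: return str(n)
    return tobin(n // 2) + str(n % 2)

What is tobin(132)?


tobin(132) = tobin(66) + '0'
tobin(66) = tobin(33) + '0'
tobin(33) = tobin(16) + '1'
tobin(16) = tobin(8) + '0'
tobin(8) = tobin(4) + '0'
tobin(4) = tobin(2) + '0'
tobin(2) = tobin(1) + '0'
tobin(1) = '1'  (base case)
Concatenating: '1' + '0' + '0' + '0' + '0' + '1' + '0' + '0' = '10000100'

10000100


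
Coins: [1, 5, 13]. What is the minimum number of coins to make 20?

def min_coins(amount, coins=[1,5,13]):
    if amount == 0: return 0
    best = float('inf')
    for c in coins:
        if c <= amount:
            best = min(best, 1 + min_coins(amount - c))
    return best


Building up with DP:
min_coins(0) = 0
min_coins(1) = min(1+min_coins(0)=1+0=1) = 1
min_coins(2) = min(1+min_coins(1)=1+1=2) = 2
min_coins(3) = min(1+min_coins(2)=1+2=3) = 3
min_coins(4) = min(1+min_coins(3)=1+3=4) = 4
min_coins(5) = min(1+min_coins(4)=1+4=5, 1+min_coins(0)=1+0=1) = 1
min_coins(6) = min(1+min_coins(5)=1+1=2, 1+min_coins(1)=1+1=2) = 2
min_coins(7) = min(1+min_coins(6)=1+2=3, 1+min_coins(2)=1+2=3) = 3
min_coins(8) = min(1+min_coins(7)=1+3=4, 1+min_coins(3)=1+3=4) = 4
min_coins(9) = min(1+min_coins(8)=1+4=5, 1+min_coins(4)=1+4=5) = 5
min_coins(10) = min(1+min_coins(9)=1+5=6, 1+min_coins(5)=1+1=2) = 2
min_coins(11) = min(1+min_coins(10)=1+2=3, 1+min_coins(6)=1+2=3) = 3
min_coins(12) = min(1+min_coins(11)=1+3=4, 1+min_coins(7)=1+3=4) = 4
min_coins(13) = min(1+min_coins(12)=1+4=5, 1+min_coins(8)=1+4=5, 1+min_coins(0)=1+0=1) = 1
min_coins(14) = min(1+min_coins(13)=1+1=2, 1+min_coins(9)=1+5=6, 1+min_coins(1)=1+1=2) = 2
min_coins(15) = min(1+min_coins(14)=1+2=3, 1+min_coins(10)=1+2=3, 1+min_coins(2)=1+2=3) = 3
min_coins(16) = min(1+min_coins(15)=1+3=4, 1+min_coins(11)=1+3=4, 1+min_coins(3)=1+3=4) = 4
min_coins(17) = min(1+min_coins(16)=1+4=5, 1+min_coins(12)=1+4=5, 1+min_coins(4)=1+4=5) = 5
min_coins(18) = min(1+min_coins(17)=1+5=6, 1+min_coins(13)=1+1=2, 1+min_coins(5)=1+1=2) = 2
min_coins(19) = min(1+min_coins(18)=1+2=3, 1+min_coins(14)=1+2=3, 1+min_coins(6)=1+2=3) = 3
min_coins(20) = min(1+min_coins(19)=1+3=4, 1+min_coins(15)=1+3=4, 1+min_coins(7)=1+3=4) = 4

4


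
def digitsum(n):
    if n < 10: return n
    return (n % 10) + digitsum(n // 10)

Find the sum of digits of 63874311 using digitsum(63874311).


digitsum(63874311) = 1 + digitsum(6387431)
digitsum(6387431) = 1 + digitsum(638743)
digitsum(638743) = 3 + digitsum(63874)
digitsum(63874) = 4 + digitsum(6387)
digitsum(6387) = 7 + digitsum(638)
digitsum(638) = 8 + digitsum(63)
digitsum(63) = 3 + digitsum(6)
digitsum(6) = 6  (base case)
Total: 1 + 1 + 3 + 4 + 7 + 8 + 3 + 6 = 33

33


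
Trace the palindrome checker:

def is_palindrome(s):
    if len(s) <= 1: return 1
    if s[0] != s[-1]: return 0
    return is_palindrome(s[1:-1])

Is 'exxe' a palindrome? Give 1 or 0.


is_palindrome('exxe'): s[0]='e' == s[-1]='e' -> check is_palindrome('xx')
is_palindrome('xx'): s[0]='x' == s[-1]='x' -> check is_palindrome('')
is_palindrome(''): len <= 1 -> return 1  (base case)
Result: 1 (palindrome)

1


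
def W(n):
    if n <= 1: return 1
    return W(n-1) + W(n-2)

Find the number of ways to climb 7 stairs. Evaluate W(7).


Building up from base cases:
W(0) = 1
W(1) = 1
W(2) = W(1) + W(0) = 1 + 1 = 2
W(3) = W(2) + W(1) = 2 + 1 = 3
W(4) = W(3) + W(2) = 3 + 2 = 5
W(5) = W(4) + W(3) = 5 + 3 = 8
W(6) = W(5) + W(4) = 8 + 5 = 13
W(7) = W(6) + W(5) = 13 + 8 = 21

21


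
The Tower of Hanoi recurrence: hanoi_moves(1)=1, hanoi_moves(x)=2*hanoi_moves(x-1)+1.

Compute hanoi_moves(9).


hanoi_moves(9) = 2 * hanoi_moves(8) + 1
hanoi_moves(8) = 2 * hanoi_moves(7) + 1
hanoi_moves(7) = 2 * hanoi_moves(6) + 1
hanoi_moves(6) = 2 * hanoi_moves(5) + 1
hanoi_moves(5) = 2 * hanoi_moves(4) + 1
hanoi_moves(4) = 2 * hanoi_moves(3) + 1
hanoi_moves(3) = 2 * hanoi_moves(2) + 1
hanoi_moves(2) = 2 * hanoi_moves(1) + 1
hanoi_moves(1) = 1  (base case)
hanoi_moves(2) = 2 * 1 + 1 = 3
hanoi_moves(3) = 2 * 3 + 1 = 7
hanoi_moves(4) = 2 * 7 + 1 = 15
hanoi_moves(5) = 2 * 15 + 1 = 31
hanoi_moves(6) = 2 * 31 + 1 = 63
hanoi_moves(7) = 2 * 63 + 1 = 127
hanoi_moves(8) = 2 * 127 + 1 = 255
hanoi_moves(9) = 2 * 255 + 1 = 511

511


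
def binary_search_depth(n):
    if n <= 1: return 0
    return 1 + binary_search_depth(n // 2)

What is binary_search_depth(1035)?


1035 / 2 = 517
517 / 2 = 258
258 / 2 = 129
129 / 2 = 64
64 / 2 = 32
32 / 2 = 16
16 / 2 = 8
8 / 2 = 4
4 / 2 = 2
2 / 2 = 1
Reached 1 after 10 halvings

10


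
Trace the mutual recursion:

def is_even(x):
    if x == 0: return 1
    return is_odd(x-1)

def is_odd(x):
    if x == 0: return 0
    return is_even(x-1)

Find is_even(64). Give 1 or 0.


is_even(64) = is_odd(63)
is_odd(63) = is_even(62)
is_even(62) = is_odd(61)
is_odd(61) = is_even(60)
is_even(60) = is_odd(59)
is_odd(59) = is_even(58)
is_even(58) = is_odd(57)
is_odd(57) = is_even(56)
is_even(56) = is_odd(55)
is_odd(55) = is_even(54)
is_even(54) = is_odd(53)
is_odd(53) = is_even(52)
is_even(52) = is_odd(51)
is_odd(51) = is_even(50)
is_even(50) = is_odd(49)
is_odd(49) = is_even(48)
is_even(48) = is_odd(47)
is_odd(47) = is_even(46)
is_even(46) = is_odd(45)
is_odd(45) = is_even(44)
is_even(44) = is_odd(43)
is_odd(43) = is_even(42)
is_even(42) = is_odd(41)
is_odd(41) = is_even(40)
is_even(40) = is_odd(39)
is_odd(39) = is_even(38)
is_even(38) = is_odd(37)
is_odd(37) = is_even(36)
is_even(36) = is_odd(35)
is_odd(35) = is_even(34)
is_even(34) = is_odd(33)
is_odd(33) = is_even(32)
is_even(32) = is_odd(31)
is_odd(31) = is_even(30)
is_even(30) = is_odd(29)
is_odd(29) = is_even(28)
is_even(28) = is_odd(27)
is_odd(27) = is_even(26)
is_even(26) = is_odd(25)
is_odd(25) = is_even(24)
is_even(24) = is_odd(23)
is_odd(23) = is_even(22)
is_even(22) = is_odd(21)
is_odd(21) = is_even(20)
is_even(20) = is_odd(19)
is_odd(19) = is_even(18)
is_even(18) = is_odd(17)
is_odd(17) = is_even(16)
is_even(16) = is_odd(15)
is_odd(15) = is_even(14)
is_even(14) = is_odd(13)
is_odd(13) = is_even(12)
is_even(12) = is_odd(11)
is_odd(11) = is_even(10)
is_even(10) = is_odd(9)
is_odd(9) = is_even(8)
is_even(8) = is_odd(7)
is_odd(7) = is_even(6)
is_even(6) = is_odd(5)
is_odd(5) = is_even(4)
is_even(4) = is_odd(3)
is_odd(3) = is_even(2)
is_even(2) = is_odd(1)
is_odd(1) = is_even(0)
is_even(0) = 1  (base case)
Result: 1

1


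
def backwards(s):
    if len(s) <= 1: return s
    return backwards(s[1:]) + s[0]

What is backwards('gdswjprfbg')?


backwards('gdswjprfbg') = backwards('dswjprfbg') + 'g'
backwards('dswjprfbg') = backwards('swjprfbg') + 'd'
backwards('swjprfbg') = backwards('wjprfbg') + 's'
backwards('wjprfbg') = backwards('jprfbg') + 'w'
backwards('jprfbg') = backwards('prfbg') + 'j'
backwards('prfbg') = backwards('rfbg') + 'p'
backwards('rfbg') = backwards('fbg') + 'r'
backwards('fbg') = backwards('bg') + 'f'
backwards('bg') = backwards('g') + 'b'
backwards('g') = 'g'  (base case)
Concatenating: 'g' + 'b' + 'f' + 'r' + 'p' + 'j' + 'w' + 's' + 'd' + 'g' = 'gbfrpjwsdg'

gbfrpjwsdg


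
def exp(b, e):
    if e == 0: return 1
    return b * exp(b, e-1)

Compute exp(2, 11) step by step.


exp(2, 11)
= 2 * exp(2, 10)
= 2 * 2 * exp(2, 9)
= 2 * 2 * 2 * exp(2, 8)
= 2 * 2 * 2 * 2 * exp(2, 7)
= 2 * 2 * 2 * 2 * 2 * exp(2, 6)
= 2 * 2 * 2 * 2 * 2 * 2 * exp(2, 5)
= 2 * 2 * 2 * 2 * 2 * 2 * 2 * exp(2, 4)
= 2 * 2 * 2 * 2 * 2 * 2 * 2 * 2 * exp(2, 3)
= 2 * 2 * 2 * 2 * 2 * 2 * 2 * 2 * 2 * exp(2, 2)
= 2 * 2 * 2 * 2 * 2 * 2 * 2 * 2 * 2 * 2 * exp(2, 1)
= 2 * 2 * 2 * 2 * 2 * 2 * 2 * 2 * 2 * 2 * 2 * exp(2, 0)
= 2 * 2 * 2 * 2 * 2 * 2 * 2 * 2 * 2 * 2 * 2 * 1
= 2048

2048


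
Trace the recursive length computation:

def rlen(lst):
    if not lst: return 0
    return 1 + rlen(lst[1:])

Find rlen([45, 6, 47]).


rlen([45, 6, 47]) = 1 + rlen([6, 47])
rlen([6, 47]) = 1 + rlen([47])
rlen([47]) = 1 + rlen([])
rlen([]) = 0  (base case)
Unwinding: 1 + 1 + 1 + 0 = 3

3


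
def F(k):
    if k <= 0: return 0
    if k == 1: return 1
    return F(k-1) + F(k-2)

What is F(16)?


Computing F(16) bottom-up:
F(0) = 0
F(1) = 1
F(2) = F(1) + F(0) = 1 + 0 = 1
F(3) = F(2) + F(1) = 1 + 1 = 2
F(4) = F(3) + F(2) = 2 + 1 = 3
F(5) = F(4) + F(3) = 3 + 2 = 5
F(6) = F(5) + F(4) = 5 + 3 = 8
F(7) = F(6) + F(5) = 8 + 5 = 13
F(8) = F(7) + F(6) = 13 + 8 = 21
F(9) = F(8) + F(7) = 21 + 13 = 34
F(10) = F(9) + F(8) = 34 + 21 = 55
F(11) = F(10) + F(9) = 55 + 34 = 89
F(12) = F(11) + F(10) = 89 + 55 = 144
F(13) = F(12) + F(11) = 144 + 89 = 233
F(14) = F(13) + F(12) = 233 + 144 = 377
F(15) = F(14) + F(13) = 377 + 233 = 610
F(16) = F(15) + F(14) = 610 + 377 = 987

987


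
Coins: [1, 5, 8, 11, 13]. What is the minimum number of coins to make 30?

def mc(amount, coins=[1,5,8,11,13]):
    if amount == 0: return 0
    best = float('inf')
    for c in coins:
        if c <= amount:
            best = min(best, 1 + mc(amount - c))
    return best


Building up with DP:
mc(0) = 0
mc(1) = min(1+mc(0)=1+0=1) = 1
mc(2) = min(1+mc(1)=1+1=2) = 2
mc(3) = min(1+mc(2)=1+2=3) = 3
mc(4) = min(1+mc(3)=1+3=4) = 4
mc(5) = min(1+mc(4)=1+4=5, 1+mc(0)=1+0=1) = 1
mc(6) = min(1+mc(5)=1+1=2, 1+mc(1)=1+1=2) = 2
mc(7) = min(1+mc(6)=1+2=3, 1+mc(2)=1+2=3) = 3
mc(8) = min(1+mc(7)=1+3=4, 1+mc(3)=1+3=4, 1+mc(0)=1+0=1) = 1
mc(9) = min(1+mc(8)=1+1=2, 1+mc(4)=1+4=5, 1+mc(1)=1+1=2) = 2
mc(10) = min(1+mc(9)=1+2=3, 1+mc(5)=1+1=2, 1+mc(2)=1+2=3) = 2
mc(11) = min(1+mc(10)=1+2=3, 1+mc(6)=1+2=3, 1+mc(3)=1+3=4, 1+mc(0)=1+0=1) = 1
mc(12) = min(1+mc(11)=1+1=2, 1+mc(7)=1+3=4, 1+mc(4)=1+4=5, 1+mc(1)=1+1=2) = 2
mc(13) = min(1+mc(12)=1+2=3, 1+mc(8)=1+1=2, 1+mc(5)=1+1=2, 1+mc(2)=1+2=3, 1+mc(0)=1+0=1) = 1
mc(14) = min(1+mc(13)=1+1=2, 1+mc(9)=1+2=3, 1+mc(6)=1+2=3, 1+mc(3)=1+3=4, 1+mc(1)=1+1=2) = 2
mc(15) = min(1+mc(14)=1+2=3, 1+mc(10)=1+2=3, 1+mc(7)=1+3=4, 1+mc(4)=1+4=5, 1+mc(2)=1+2=3) = 3
mc(16) = min(1+mc(15)=1+3=4, 1+mc(11)=1+1=2, 1+mc(8)=1+1=2, 1+mc(5)=1+1=2, 1+mc(3)=1+3=4) = 2
mc(17) = min(1+mc(16)=1+2=3, 1+mc(12)=1+2=3, 1+mc(9)=1+2=3, 1+mc(6)=1+2=3, 1+mc(4)=1+4=5) = 3
mc(18) = min(1+mc(17)=1+3=4, 1+mc(13)=1+1=2, 1+mc(10)=1+2=3, 1+mc(7)=1+3=4, 1+mc(5)=1+1=2) = 2
mc(19) = min(1+mc(18)=1+2=3, 1+mc(14)=1+2=3, 1+mc(11)=1+1=2, 1+mc(8)=1+1=2, 1+mc(6)=1+2=3) = 2
mc(20) = min(1+mc(19)=1+2=3, 1+mc(15)=1+3=4, 1+mc(12)=1+2=3, 1+mc(9)=1+2=3, 1+mc(7)=1+3=4) = 3
mc(21) = min(1+mc(20)=1+3=4, 1+mc(16)=1+2=3, 1+mc(13)=1+1=2, 1+mc(10)=1+2=3, 1+mc(8)=1+1=2) = 2
mc(22) = min(1+mc(21)=1+2=3, 1+mc(17)=1+3=4, 1+mc(14)=1+2=3, 1+mc(11)=1+1=2, 1+mc(9)=1+2=3) = 2
mc(23) = min(1+mc(22)=1+2=3, 1+mc(18)=1+2=3, 1+mc(15)=1+3=4, 1+mc(12)=1+2=3, 1+mc(10)=1+2=3) = 3
mc(24) = min(1+mc(23)=1+3=4, 1+mc(19)=1+2=3, 1+mc(16)=1+2=3, 1+mc(13)=1+1=2, 1+mc(11)=1+1=2) = 2
mc(25) = min(1+mc(24)=1+2=3, 1+mc(20)=1+3=4, 1+mc(17)=1+3=4, 1+mc(14)=1+2=3, 1+mc(12)=1+2=3) = 3
mc(26) = min(1+mc(25)=1+3=4, 1+mc(21)=1+2=3, 1+mc(18)=1+2=3, 1+mc(15)=1+3=4, 1+mc(13)=1+1=2) = 2
mc(27) = min(1+mc(26)=1+2=3, 1+mc(22)=1+2=3, 1+mc(19)=1+2=3, 1+mc(16)=1+2=3, 1+mc(14)=1+2=3) = 3
mc(28) = min(1+mc(27)=1+3=4, 1+mc(23)=1+3=4, 1+mc(20)=1+3=4, 1+mc(17)=1+3=4, 1+mc(15)=1+3=4) = 4
mc(29) = min(1+mc(28)=1+4=5, 1+mc(24)=1+2=3, 1+mc(21)=1+2=3, 1+mc(18)=1+2=3, 1+mc(16)=1+2=3) = 3
mc(30) = min(1+mc(29)=1+3=4, 1+mc(25)=1+3=4, 1+mc(22)=1+2=3, 1+mc(19)=1+2=3, 1+mc(17)=1+3=4) = 3

3


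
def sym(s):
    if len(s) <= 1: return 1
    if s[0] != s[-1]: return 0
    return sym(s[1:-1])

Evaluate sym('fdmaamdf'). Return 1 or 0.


sym('fdmaamdf'): s[0]='f' == s[-1]='f' -> check sym('dmaamd')
sym('dmaamd'): s[0]='d' == s[-1]='d' -> check sym('maam')
sym('maam'): s[0]='m' == s[-1]='m' -> check sym('aa')
sym('aa'): s[0]='a' == s[-1]='a' -> check sym('')
sym(''): len <= 1 -> return 1  (base case)
Result: 1 (palindrome)

1


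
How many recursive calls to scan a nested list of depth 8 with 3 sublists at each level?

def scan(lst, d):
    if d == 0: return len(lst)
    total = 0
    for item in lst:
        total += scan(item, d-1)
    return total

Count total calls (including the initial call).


At depth 0 (root): 1 call
At depth 1: each of 1 parents calls scan on 3 children = 3 calls
At depth 2: each of 3 parents calls scan on 3 children = 9 calls
At depth 3: each of 9 parents calls scan on 3 children = 27 calls
At depth 4: each of 27 parents calls scan on 3 children = 81 calls
At depth 5: each of 81 parents calls scan on 3 children = 243 calls
At depth 6: each of 243 parents calls scan on 3 children = 729 calls
At depth 7: each of 729 parents calls scan on 3 children = 2187 calls
At depth 8: each of 2187 parents calls scan on 3 children = 6561 calls
Total: 1 + 3 + 9 + 27 + 81 + 243 + 729 + 2187 + 6561 = 9841

9841


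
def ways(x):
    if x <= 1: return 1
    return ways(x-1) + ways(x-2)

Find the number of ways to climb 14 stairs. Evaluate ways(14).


Building up from base cases:
ways(0) = 1
ways(1) = 1
ways(2) = ways(1) + ways(0) = 1 + 1 = 2
ways(3) = ways(2) + ways(1) = 2 + 1 = 3
ways(4) = ways(3) + ways(2) = 3 + 2 = 5
ways(5) = ways(4) + ways(3) = 5 + 3 = 8
ways(6) = ways(5) + ways(4) = 8 + 5 = 13
ways(7) = ways(6) + ways(5) = 13 + 8 = 21
ways(8) = ways(7) + ways(6) = 21 + 13 = 34
ways(9) = ways(8) + ways(7) = 34 + 21 = 55
ways(10) = ways(9) + ways(8) = 55 + 34 = 89
ways(11) = ways(10) + ways(9) = 89 + 55 = 144
ways(12) = ways(11) + ways(10) = 144 + 89 = 233
ways(13) = ways(12) + ways(11) = 233 + 144 = 377
ways(14) = ways(13) + ways(12) = 377 + 233 = 610

610


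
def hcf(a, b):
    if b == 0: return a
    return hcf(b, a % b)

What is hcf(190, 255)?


hcf(190, 255) = hcf(255, 190)
hcf(255, 190) = hcf(190, 65)
hcf(190, 65) = hcf(65, 60)
hcf(65, 60) = hcf(60, 5)
hcf(60, 5) = hcf(5, 0)
hcf(5, 0) = 5  (base case)

5


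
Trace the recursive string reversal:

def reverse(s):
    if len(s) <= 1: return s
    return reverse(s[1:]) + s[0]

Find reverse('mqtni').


reverse('mqtni') = reverse('qtni') + 'm'
reverse('qtni') = reverse('tni') + 'q'
reverse('tni') = reverse('ni') + 't'
reverse('ni') = reverse('i') + 'n'
reverse('i') = 'i'  (base case)
Concatenating: 'i' + 'n' + 't' + 'q' + 'm' = 'intqm'

intqm


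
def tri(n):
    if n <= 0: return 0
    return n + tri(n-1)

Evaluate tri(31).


tri(31)
= 31 + 30 + 29 + 28 + 27 + 26 + 25 + 24 + 23 + 22 + 21 + 20 + 19 + 18 + 17 + 16 + 15 + 14 + 13 + 12 + 11 + 10 + 9 + 8 + 7 + 6 + 5 + 4 + 3 + 2 + 1 + tri(0)
= 31 + 30 + 29 + 28 + 27 + 26 + 25 + 24 + 23 + 22 + 21 + 20 + 19 + 18 + 17 + 16 + 15 + 14 + 13 + 12 + 11 + 10 + 9 + 8 + 7 + 6 + 5 + 4 + 3 + 2 + 1 + 0
= 496

496


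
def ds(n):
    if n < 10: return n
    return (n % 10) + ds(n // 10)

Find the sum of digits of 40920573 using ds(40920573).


ds(40920573) = 3 + ds(4092057)
ds(4092057) = 7 + ds(409205)
ds(409205) = 5 + ds(40920)
ds(40920) = 0 + ds(4092)
ds(4092) = 2 + ds(409)
ds(409) = 9 + ds(40)
ds(40) = 0 + ds(4)
ds(4) = 4  (base case)
Total: 3 + 7 + 5 + 0 + 2 + 9 + 0 + 4 = 30

30


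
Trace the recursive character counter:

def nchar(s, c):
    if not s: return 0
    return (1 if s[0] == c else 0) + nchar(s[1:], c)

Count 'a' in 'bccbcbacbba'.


s[0]='b' != 'a' -> 0
s[0]='c' != 'a' -> 0
s[0]='c' != 'a' -> 0
s[0]='b' != 'a' -> 0
s[0]='c' != 'a' -> 0
s[0]='b' != 'a' -> 0
s[0]='a' == 'a' -> 1
s[0]='c' != 'a' -> 0
s[0]='b' != 'a' -> 0
s[0]='b' != 'a' -> 0
s[0]='a' == 'a' -> 1
Sum: 0 + 0 + 0 + 0 + 0 + 0 + 1 + 0 + 0 + 0 + 1 = 2

2


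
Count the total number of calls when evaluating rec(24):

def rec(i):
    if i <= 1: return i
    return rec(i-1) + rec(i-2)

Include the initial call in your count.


Let C(n) = total calls for rec(n)
C(0) = 1, C(1) = 1
C(2) = 1 + C(1) + C(0) = 1 + 1 + 1 = 3
C(3) = 1 + C(2) + C(1) = 1 + 3 + 1 = 5
C(4) = 1 + C(3) + C(2) = 1 + 5 + 3 = 9
C(5) = 1 + C(4) + C(3) = 1 + 9 + 5 = 15
C(6) = 1 + C(5) + C(4) = 1 + 15 + 9 = 25
C(7) = 1 + C(6) + C(5) = 1 + 25 + 15 = 41
C(8) = 1 + C(7) + C(6) = 1 + 41 + 25 = 67
C(9) = 1 + C(8) + C(7) = 1 + 67 + 41 = 109
C(10) = 1 + C(9) + C(8) = 1 + 109 + 67 = 177
C(11) = 1 + C(10) + C(9) = 1 + 177 + 109 = 287
C(12) = 1 + C(11) + C(10) = 1 + 287 + 177 = 465
C(13) = 1 + C(12) + C(11) = 1 + 465 + 287 = 753
C(14) = 1 + C(13) + C(12) = 1 + 753 + 465 = 1219
C(15) = 1 + C(14) + C(13) = 1 + 1219 + 753 = 1973
C(16) = 1 + C(15) + C(14) = 1 + 1973 + 1219 = 3193
C(17) = 1 + C(16) + C(15) = 1 + 3193 + 1973 = 5167
C(18) = 1 + C(17) + C(16) = 1 + 5167 + 3193 = 8361
C(19) = 1 + C(18) + C(17) = 1 + 8361 + 5167 = 13529
C(20) = 1 + C(19) + C(18) = 1 + 13529 + 8361 = 21891
C(21) = 1 + C(20) + C(19) = 1 + 21891 + 13529 = 35421
C(22) = 1 + C(21) + C(20) = 1 + 35421 + 21891 = 57313
C(23) = 1 + C(22) + C(21) = 1 + 57313 + 35421 = 92735
C(24) = 1 + C(23) + C(22) = 1 + 92735 + 57313 = 150049

150049


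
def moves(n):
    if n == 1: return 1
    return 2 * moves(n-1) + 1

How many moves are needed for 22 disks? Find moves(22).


moves(22) = 2 * moves(21) + 1
moves(21) = 2 * moves(20) + 1
moves(20) = 2 * moves(19) + 1
moves(19) = 2 * moves(18) + 1
moves(18) = 2 * moves(17) + 1
moves(17) = 2 * moves(16) + 1
moves(16) = 2 * moves(15) + 1
moves(15) = 2 * moves(14) + 1
moves(14) = 2 * moves(13) + 1
moves(13) = 2 * moves(12) + 1
moves(12) = 2 * moves(11) + 1
moves(11) = 2 * moves(10) + 1
moves(10) = 2 * moves(9) + 1
moves(9) = 2 * moves(8) + 1
moves(8) = 2 * moves(7) + 1
moves(7) = 2 * moves(6) + 1
moves(6) = 2 * moves(5) + 1
moves(5) = 2 * moves(4) + 1
moves(4) = 2 * moves(3) + 1
moves(3) = 2 * moves(2) + 1
moves(2) = 2 * moves(1) + 1
moves(1) = 1  (base case)
moves(2) = 2 * 1 + 1 = 3
moves(3) = 2 * 3 + 1 = 7
moves(4) = 2 * 7 + 1 = 15
moves(5) = 2 * 15 + 1 = 31
moves(6) = 2 * 31 + 1 = 63
moves(7) = 2 * 63 + 1 = 127
moves(8) = 2 * 127 + 1 = 255
moves(9) = 2 * 255 + 1 = 511
moves(10) = 2 * 511 + 1 = 1023
moves(11) = 2 * 1023 + 1 = 2047
moves(12) = 2 * 2047 + 1 = 4095
moves(13) = 2 * 4095 + 1 = 8191
moves(14) = 2 * 8191 + 1 = 16383
moves(15) = 2 * 16383 + 1 = 32767
moves(16) = 2 * 32767 + 1 = 65535
moves(17) = 2 * 65535 + 1 = 131071
moves(18) = 2 * 131071 + 1 = 262143
moves(19) = 2 * 262143 + 1 = 524287
moves(20) = 2 * 524287 + 1 = 1048575
moves(21) = 2 * 1048575 + 1 = 2097151
moves(22) = 2 * 2097151 + 1 = 4194303

4194303


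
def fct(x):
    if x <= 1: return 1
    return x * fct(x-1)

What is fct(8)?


fct(8)
= 8 * fct(7)
= 8 * 7 * fct(6)
= 8 * 7 * 6 * fct(5)
= 8 * 7 * 6 * 5 * fct(4)
= 8 * 7 * 6 * 5 * 4 * fct(3)
= 8 * 7 * 6 * 5 * 4 * 3 * fct(2)
= 8 * 7 * 6 * 5 * 4 * 3 * 2 * fct(1)
= 8 * 7 * 6 * 5 * 4 * 3 * 2 * 1
= 40320

40320


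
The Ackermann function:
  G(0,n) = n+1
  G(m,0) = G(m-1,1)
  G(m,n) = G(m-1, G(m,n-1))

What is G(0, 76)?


G(0, 76) = 77
Result: G(0, 76) = 77

77


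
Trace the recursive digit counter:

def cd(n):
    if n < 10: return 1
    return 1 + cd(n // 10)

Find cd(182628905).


cd(182628905) = 1 + cd(18262890)
cd(18262890) = 1 + cd(1826289)
cd(1826289) = 1 + cd(182628)
cd(182628) = 1 + cd(18262)
cd(18262) = 1 + cd(1826)
cd(1826) = 1 + cd(182)
cd(182) = 1 + cd(18)
cd(18) = 1 + cd(1)
cd(1) = 1  (base case: 1 < 10)
Unwinding: 1 + 1 + 1 + 1 + 1 + 1 + 1 + 1 + 1 = 9

9


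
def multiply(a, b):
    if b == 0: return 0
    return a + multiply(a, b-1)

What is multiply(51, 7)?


multiply(51, 7) = 51 + multiply(51, 6)
multiply(51, 6) = 51 + multiply(51, 5)
multiply(51, 5) = 51 + multiply(51, 4)
multiply(51, 4) = 51 + multiply(51, 3)
multiply(51, 3) = 51 + multiply(51, 2)
multiply(51, 2) = 51 + multiply(51, 1)
multiply(51, 1) = 51 + multiply(51, 0)
multiply(51, 0) = 0  (base case)
Total: 51 + 51 + 51 + 51 + 51 + 51 + 51 + 0 = 357

357


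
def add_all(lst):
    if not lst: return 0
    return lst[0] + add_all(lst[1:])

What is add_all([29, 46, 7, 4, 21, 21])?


add_all([29, 46, 7, 4, 21, 21]) = 29 + add_all([46, 7, 4, 21, 21])
add_all([46, 7, 4, 21, 21]) = 46 + add_all([7, 4, 21, 21])
add_all([7, 4, 21, 21]) = 7 + add_all([4, 21, 21])
add_all([4, 21, 21]) = 4 + add_all([21, 21])
add_all([21, 21]) = 21 + add_all([21])
add_all([21]) = 21 + add_all([])
add_all([]) = 0  (base case)
Total: 29 + 46 + 7 + 4 + 21 + 21 + 0 = 128

128


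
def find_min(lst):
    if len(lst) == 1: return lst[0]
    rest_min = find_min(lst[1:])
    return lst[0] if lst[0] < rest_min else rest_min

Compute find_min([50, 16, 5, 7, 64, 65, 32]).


find_min([50, 16, 5, 7, 64, 65, 32]): compare 50 with find_min([16, 5, 7, 64, 65, 32])
find_min([16, 5, 7, 64, 65, 32]): compare 16 with find_min([5, 7, 64, 65, 32])
find_min([5, 7, 64, 65, 32]): compare 5 with find_min([7, 64, 65, 32])
find_min([7, 64, 65, 32]): compare 7 with find_min([64, 65, 32])
find_min([64, 65, 32]): compare 64 with find_min([65, 32])
find_min([65, 32]): compare 65 with find_min([32])
find_min([32]) = 32  (base case)
Compare 65 with 32 -> 32
Compare 64 with 32 -> 32
Compare 7 with 32 -> 7
Compare 5 with 7 -> 5
Compare 16 with 5 -> 5
Compare 50 with 5 -> 5

5


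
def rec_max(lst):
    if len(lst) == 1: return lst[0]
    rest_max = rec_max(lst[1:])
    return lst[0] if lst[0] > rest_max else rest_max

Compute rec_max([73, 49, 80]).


rec_max([73, 49, 80]): compare 73 with rec_max([49, 80])
rec_max([49, 80]): compare 49 with rec_max([80])
rec_max([80]) = 80  (base case)
Compare 49 with 80 -> 80
Compare 73 with 80 -> 80

80


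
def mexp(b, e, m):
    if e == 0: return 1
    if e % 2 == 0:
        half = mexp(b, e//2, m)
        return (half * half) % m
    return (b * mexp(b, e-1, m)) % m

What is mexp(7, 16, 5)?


mexp(7, 16, 5): e is even, compute mexp(7, 8, 5)
  mexp(7, 8, 5): e is even, compute mexp(7, 4, 5)
    mexp(7, 4, 5): e is even, compute mexp(7, 2, 5)
      mexp(7, 2, 5): e is even, compute mexp(7, 1, 5)
        mexp(7, 1, 5): e is odd, compute mexp(7, 0, 5)
          mexp(7, 0, 5) = 1
        (7 * 1) % 5 = 2
      half=2, (2*2) % 5 = 4
    half=4, (4*4) % 5 = 1
  half=1, (1*1) % 5 = 1
half=1, (1*1) % 5 = 1

1


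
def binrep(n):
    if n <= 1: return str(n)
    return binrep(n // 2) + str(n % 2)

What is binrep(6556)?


binrep(6556) = binrep(3278) + '0'
binrep(3278) = binrep(1639) + '0'
binrep(1639) = binrep(819) + '1'
binrep(819) = binrep(409) + '1'
binrep(409) = binrep(204) + '1'
binrep(204) = binrep(102) + '0'
binrep(102) = binrep(51) + '0'
binrep(51) = binrep(25) + '1'
binrep(25) = binrep(12) + '1'
binrep(12) = binrep(6) + '0'
binrep(6) = binrep(3) + '0'
binrep(3) = binrep(1) + '1'
binrep(1) = '1'  (base case)
Concatenating: '1' + '1' + '0' + '0' + '1' + '1' + '0' + '0' + '1' + '1' + '1' + '0' + '0' = '1100110011100'

1100110011100


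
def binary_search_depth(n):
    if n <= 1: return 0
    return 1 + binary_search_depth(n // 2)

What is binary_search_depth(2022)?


2022 / 2 = 1011
1011 / 2 = 505
505 / 2 = 252
252 / 2 = 126
126 / 2 = 63
63 / 2 = 31
31 / 2 = 15
15 / 2 = 7
7 / 2 = 3
3 / 2 = 1
Reached 1 after 10 halvings

10


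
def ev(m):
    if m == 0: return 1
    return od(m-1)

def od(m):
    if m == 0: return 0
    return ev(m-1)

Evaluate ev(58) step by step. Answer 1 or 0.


ev(58) = od(57)
od(57) = ev(56)
ev(56) = od(55)
od(55) = ev(54)
ev(54) = od(53)
od(53) = ev(52)
ev(52) = od(51)
od(51) = ev(50)
ev(50) = od(49)
od(49) = ev(48)
ev(48) = od(47)
od(47) = ev(46)
ev(46) = od(45)
od(45) = ev(44)
ev(44) = od(43)
od(43) = ev(42)
ev(42) = od(41)
od(41) = ev(40)
ev(40) = od(39)
od(39) = ev(38)
ev(38) = od(37)
od(37) = ev(36)
ev(36) = od(35)
od(35) = ev(34)
ev(34) = od(33)
od(33) = ev(32)
ev(32) = od(31)
od(31) = ev(30)
ev(30) = od(29)
od(29) = ev(28)
ev(28) = od(27)
od(27) = ev(26)
ev(26) = od(25)
od(25) = ev(24)
ev(24) = od(23)
od(23) = ev(22)
ev(22) = od(21)
od(21) = ev(20)
ev(20) = od(19)
od(19) = ev(18)
ev(18) = od(17)
od(17) = ev(16)
ev(16) = od(15)
od(15) = ev(14)
ev(14) = od(13)
od(13) = ev(12)
ev(12) = od(11)
od(11) = ev(10)
ev(10) = od(9)
od(9) = ev(8)
ev(8) = od(7)
od(7) = ev(6)
ev(6) = od(5)
od(5) = ev(4)
ev(4) = od(3)
od(3) = ev(2)
ev(2) = od(1)
od(1) = ev(0)
ev(0) = 1  (base case)
Result: 1

1


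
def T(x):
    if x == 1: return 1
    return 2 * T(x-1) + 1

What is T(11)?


T(11) = 2 * T(10) + 1
T(10) = 2 * T(9) + 1
T(9) = 2 * T(8) + 1
T(8) = 2 * T(7) + 1
T(7) = 2 * T(6) + 1
T(6) = 2 * T(5) + 1
T(5) = 2 * T(4) + 1
T(4) = 2 * T(3) + 1
T(3) = 2 * T(2) + 1
T(2) = 2 * T(1) + 1
T(1) = 1  (base case)
T(2) = 2 * 1 + 1 = 3
T(3) = 2 * 3 + 1 = 7
T(4) = 2 * 7 + 1 = 15
T(5) = 2 * 15 + 1 = 31
T(6) = 2 * 31 + 1 = 63
T(7) = 2 * 63 + 1 = 127
T(8) = 2 * 127 + 1 = 255
T(9) = 2 * 255 + 1 = 511
T(10) = 2 * 511 + 1 = 1023
T(11) = 2 * 1023 + 1 = 2047

2047


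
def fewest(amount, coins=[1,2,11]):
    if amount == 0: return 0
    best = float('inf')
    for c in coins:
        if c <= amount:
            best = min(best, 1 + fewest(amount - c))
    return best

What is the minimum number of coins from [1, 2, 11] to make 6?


Building up with DP:
fewest(0) = 0
fewest(1) = min(1+fewest(0)=1+0=1) = 1
fewest(2) = min(1+fewest(1)=1+1=2, 1+fewest(0)=1+0=1) = 1
fewest(3) = min(1+fewest(2)=1+1=2, 1+fewest(1)=1+1=2) = 2
fewest(4) = min(1+fewest(3)=1+2=3, 1+fewest(2)=1+1=2) = 2
fewest(5) = min(1+fewest(4)=1+2=3, 1+fewest(3)=1+2=3) = 3
fewest(6) = min(1+fewest(5)=1+3=4, 1+fewest(4)=1+2=3) = 3

3


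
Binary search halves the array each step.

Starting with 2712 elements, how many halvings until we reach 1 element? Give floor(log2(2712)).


2712 / 2 = 1356
1356 / 2 = 678
678 / 2 = 339
339 / 2 = 169
169 / 2 = 84
84 / 2 = 42
42 / 2 = 21
21 / 2 = 10
10 / 2 = 5
5 / 2 = 2
2 / 2 = 1
Reached 1 after 11 halvings

11


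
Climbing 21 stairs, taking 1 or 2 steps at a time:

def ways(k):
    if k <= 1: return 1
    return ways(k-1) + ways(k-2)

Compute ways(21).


Building up from base cases:
ways(0) = 1
ways(1) = 1
ways(2) = ways(1) + ways(0) = 1 + 1 = 2
ways(3) = ways(2) + ways(1) = 2 + 1 = 3
ways(4) = ways(3) + ways(2) = 3 + 2 = 5
ways(5) = ways(4) + ways(3) = 5 + 3 = 8
ways(6) = ways(5) + ways(4) = 8 + 5 = 13
ways(7) = ways(6) + ways(5) = 13 + 8 = 21
ways(8) = ways(7) + ways(6) = 21 + 13 = 34
ways(9) = ways(8) + ways(7) = 34 + 21 = 55
ways(10) = ways(9) + ways(8) = 55 + 34 = 89
ways(11) = ways(10) + ways(9) = 89 + 55 = 144
ways(12) = ways(11) + ways(10) = 144 + 89 = 233
ways(13) = ways(12) + ways(11) = 233 + 144 = 377
ways(14) = ways(13) + ways(12) = 377 + 233 = 610
ways(15) = ways(14) + ways(13) = 610 + 377 = 987
ways(16) = ways(15) + ways(14) = 987 + 610 = 1597
ways(17) = ways(16) + ways(15) = 1597 + 987 = 2584
ways(18) = ways(17) + ways(16) = 2584 + 1597 = 4181
ways(19) = ways(18) + ways(17) = 4181 + 2584 = 6765
ways(20) = ways(19) + ways(18) = 6765 + 4181 = 10946
ways(21) = ways(20) + ways(19) = 10946 + 6765 = 17711

17711


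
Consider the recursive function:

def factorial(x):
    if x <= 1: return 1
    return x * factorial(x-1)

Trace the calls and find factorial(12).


factorial(12)
= 12 * factorial(11)
= 12 * 11 * factorial(10)
= 12 * 11 * 10 * factorial(9)
= 12 * 11 * 10 * 9 * factorial(8)
= 12 * 11 * 10 * 9 * 8 * factorial(7)
= 12 * 11 * 10 * 9 * 8 * 7 * factorial(6)
= 12 * 11 * 10 * 9 * 8 * 7 * 6 * factorial(5)
= 12 * 11 * 10 * 9 * 8 * 7 * 6 * 5 * factorial(4)
= 12 * 11 * 10 * 9 * 8 * 7 * 6 * 5 * 4 * factorial(3)
= 12 * 11 * 10 * 9 * 8 * 7 * 6 * 5 * 4 * 3 * factorial(2)
= 12 * 11 * 10 * 9 * 8 * 7 * 6 * 5 * 4 * 3 * 2 * factorial(1)
= 12 * 11 * 10 * 9 * 8 * 7 * 6 * 5 * 4 * 3 * 2 * 1
= 479001600

479001600


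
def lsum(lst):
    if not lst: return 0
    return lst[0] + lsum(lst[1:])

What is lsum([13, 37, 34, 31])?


lsum([13, 37, 34, 31]) = 13 + lsum([37, 34, 31])
lsum([37, 34, 31]) = 37 + lsum([34, 31])
lsum([34, 31]) = 34 + lsum([31])
lsum([31]) = 31 + lsum([])
lsum([]) = 0  (base case)
Total: 13 + 37 + 34 + 31 + 0 = 115

115


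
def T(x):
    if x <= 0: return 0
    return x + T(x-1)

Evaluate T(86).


T(86)
= 86 + 85 + 84 + 83 + 82 + 81 + 80 + 79 + 78 + 77 + 76 + 75 + 74 + 73 + 72 + 71 + 70 + 69 + 68 + 67 + 66 + 65 + 64 + 63 + 62 + 61 + 60 + 59 + 58 + 57 + 56 + 55 + 54 + 53 + 52 + 51 + 50 + 49 + 48 + 47 + 46 + 45 + 44 + 43 + 42 + 41 + 40 + 39 + 38 + 37 + 36 + 35 + 34 + 33 + 32 + 31 + 30 + 29 + 28 + 27 + 26 + 25 + 24 + 23 + 22 + 21 + 20 + 19 + 18 + 17 + 16 + 15 + 14 + 13 + 12 + 11 + 10 + 9 + 8 + 7 + 6 + 5 + 4 + 3 + 2 + 1 + T(0)
= 86 + 85 + 84 + 83 + 82 + 81 + 80 + 79 + 78 + 77 + 76 + 75 + 74 + 73 + 72 + 71 + 70 + 69 + 68 + 67 + 66 + 65 + 64 + 63 + 62 + 61 + 60 + 59 + 58 + 57 + 56 + 55 + 54 + 53 + 52 + 51 + 50 + 49 + 48 + 47 + 46 + 45 + 44 + 43 + 42 + 41 + 40 + 39 + 38 + 37 + 36 + 35 + 34 + 33 + 32 + 31 + 30 + 29 + 28 + 27 + 26 + 25 + 24 + 23 + 22 + 21 + 20 + 19 + 18 + 17 + 16 + 15 + 14 + 13 + 12 + 11 + 10 + 9 + 8 + 7 + 6 + 5 + 4 + 3 + 2 + 1 + 0
= 3741

3741
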